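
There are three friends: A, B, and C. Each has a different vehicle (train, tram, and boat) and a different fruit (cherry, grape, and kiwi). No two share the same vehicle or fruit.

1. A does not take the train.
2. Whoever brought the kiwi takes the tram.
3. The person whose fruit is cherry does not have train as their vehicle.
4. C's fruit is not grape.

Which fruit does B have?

grape

With clues 1–4, cherry and kiwi are impossible for B's fruit.
That leaves grape.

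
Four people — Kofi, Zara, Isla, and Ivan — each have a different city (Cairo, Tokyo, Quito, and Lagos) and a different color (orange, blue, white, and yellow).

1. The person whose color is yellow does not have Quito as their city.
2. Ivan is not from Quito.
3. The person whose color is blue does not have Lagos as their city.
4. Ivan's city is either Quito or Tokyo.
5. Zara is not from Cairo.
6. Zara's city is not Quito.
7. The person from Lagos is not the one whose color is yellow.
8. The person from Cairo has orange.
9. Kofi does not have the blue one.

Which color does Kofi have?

orange

With clues 1–8, white and yellow are impossible for Kofi's color.
With clues 1–9, blue is impossible for Kofi's color.
That leaves orange.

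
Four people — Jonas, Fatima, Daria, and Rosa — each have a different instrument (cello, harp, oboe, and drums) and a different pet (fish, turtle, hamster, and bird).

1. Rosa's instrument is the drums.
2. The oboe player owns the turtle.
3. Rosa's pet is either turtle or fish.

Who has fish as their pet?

With clues 1–3, Daria, Fatima, and Jonas are impossible for the one with pet fish.
That leaves Rosa.

Rosa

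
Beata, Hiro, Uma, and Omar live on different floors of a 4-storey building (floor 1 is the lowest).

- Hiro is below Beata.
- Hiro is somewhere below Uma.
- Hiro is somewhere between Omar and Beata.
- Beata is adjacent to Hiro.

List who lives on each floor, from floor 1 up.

From clue 1: Beata is in {2,3,4}.
From clues 1–2: Hiro is in {1,2}.
From clues 1–3: Omar → floor 1, Hiro → floor 2.
From clues 1–4: Beata → floor 3, Uma → floor 4.

Omar, Hiro, Beata, Uma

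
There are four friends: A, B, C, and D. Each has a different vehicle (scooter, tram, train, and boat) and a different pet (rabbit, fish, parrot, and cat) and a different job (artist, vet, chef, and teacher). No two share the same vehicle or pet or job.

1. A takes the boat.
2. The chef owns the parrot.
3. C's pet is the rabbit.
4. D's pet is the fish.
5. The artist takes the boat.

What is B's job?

chef

With clues 1–5, artist, teacher, and vet are impossible for B's job.
That leaves chef.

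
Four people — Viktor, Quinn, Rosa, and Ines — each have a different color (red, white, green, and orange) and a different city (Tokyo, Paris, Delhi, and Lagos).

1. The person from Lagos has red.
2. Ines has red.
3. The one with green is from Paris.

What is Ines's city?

With clues 1–2, Delhi, Paris, and Tokyo are impossible for Ines's city.
That leaves Lagos.

Lagos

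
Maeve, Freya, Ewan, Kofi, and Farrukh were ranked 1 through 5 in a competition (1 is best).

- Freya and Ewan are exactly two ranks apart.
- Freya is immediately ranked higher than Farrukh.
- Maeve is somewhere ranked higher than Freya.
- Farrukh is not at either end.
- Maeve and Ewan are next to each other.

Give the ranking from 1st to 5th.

Ewan, Maeve, Freya, Farrukh, Kofi

From clues 1–2: Freya is in {1,2,3,4}.
From clues 1–3: Maeve is in {1,2,3}.
From clues 1–4: Maeve is in {1,2}.
From clues 1–5: Ewan → rank 1, Maeve → rank 2, Freya → rank 3, Farrukh → rank 4, Kofi → rank 5.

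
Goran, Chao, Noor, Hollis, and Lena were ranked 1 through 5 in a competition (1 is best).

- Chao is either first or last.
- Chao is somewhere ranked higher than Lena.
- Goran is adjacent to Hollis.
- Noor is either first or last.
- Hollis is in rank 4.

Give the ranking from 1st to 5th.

Chao, Lena, Goran, Hollis, Noor

From clue 1: Chao is in {1,5}.
From clues 1–2: Chao → rank 1.
From clues 1–3: Goran is in {2,3,4,5}.
From clues 1–4: Noor → rank 5.
From clues 1–5: Lena → rank 2, Goran → rank 3, Hollis → rank 4.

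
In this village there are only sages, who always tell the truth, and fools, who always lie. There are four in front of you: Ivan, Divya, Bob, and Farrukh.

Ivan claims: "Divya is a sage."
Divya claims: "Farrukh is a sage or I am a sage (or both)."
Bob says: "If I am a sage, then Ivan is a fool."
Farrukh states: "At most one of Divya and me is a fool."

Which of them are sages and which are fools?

Ivan: fool, Divya: fool, Bob: sage, Farrukh: fool

Consider Ivan. Suppose Ivan is a sage.
Then whichever role Bob has, Bob's statement has the wrong truth value — contradiction.
So Ivan is a fool.
With that fixed, Bob's statement is true, so Bob is a sage.
Consider Divya. Suppose Divya is a sage.
Then Ivan's statement comes out true, contradicting Ivan being a fool.
So Divya is a fool.
Consider Farrukh. Suppose Farrukh is a sage.
Then Divya's statement comes out true, contradicting Divya being a fool.
So Farrukh is a fool.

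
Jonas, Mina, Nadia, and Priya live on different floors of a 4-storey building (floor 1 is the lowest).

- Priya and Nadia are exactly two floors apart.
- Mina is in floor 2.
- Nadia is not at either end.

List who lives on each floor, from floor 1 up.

From clues 1–2: Mina → floor 2, Jonas → floor 4.
From clues 1–3: Priya → floor 1, Nadia → floor 3.

Priya, Mina, Nadia, Jonas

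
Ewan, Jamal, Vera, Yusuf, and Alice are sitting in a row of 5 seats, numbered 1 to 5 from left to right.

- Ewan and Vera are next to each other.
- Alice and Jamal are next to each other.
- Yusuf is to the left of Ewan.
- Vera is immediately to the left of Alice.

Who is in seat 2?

With clues 1–2, Yusuf is ruled out for seat 2.
With clues 1–4, Alice, Jamal, and Vera are ruled out for seat 2.
So seat 2 is Ewan.

Ewan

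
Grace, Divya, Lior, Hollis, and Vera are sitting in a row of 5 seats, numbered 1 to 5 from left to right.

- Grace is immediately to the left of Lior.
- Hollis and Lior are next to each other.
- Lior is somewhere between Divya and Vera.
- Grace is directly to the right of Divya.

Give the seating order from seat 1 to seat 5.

Divya, Grace, Lior, Hollis, Vera

From clue 1: Grace is in {1,2,3,4}.
From clues 1–2: Grace is in {1,2,3}.
From clues 1–3: Grace → seat 2, Lior → seat 3, Hollis → seat 4.
From clues 1–4: Divya → seat 1, Vera → seat 5.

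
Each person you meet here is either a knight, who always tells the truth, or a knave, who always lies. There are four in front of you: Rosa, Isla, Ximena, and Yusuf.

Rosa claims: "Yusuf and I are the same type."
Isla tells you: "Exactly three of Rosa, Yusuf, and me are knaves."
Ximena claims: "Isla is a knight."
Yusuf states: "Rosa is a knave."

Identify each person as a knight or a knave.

Consider Rosa. Suppose Rosa is a knight.
Then no assignment of the remaining roles makes every statement match its speaker's type — contradiction.
So Rosa is a knave.
With that fixed, Yusuf's statement is true, so Yusuf is a knight.
With that fixed, Isla's statement is false, so Isla is a knave.
With that fixed, Ximena's statement is false, so Ximena is a knave.

Rosa: knave, Isla: knave, Ximena: knave, Yusuf: knight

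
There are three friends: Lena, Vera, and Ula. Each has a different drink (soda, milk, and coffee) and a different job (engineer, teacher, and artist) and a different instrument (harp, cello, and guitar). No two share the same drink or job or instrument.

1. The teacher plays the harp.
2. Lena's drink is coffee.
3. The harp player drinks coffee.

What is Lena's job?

With clues 1–3, artist and engineer are impossible for Lena's job.
That leaves teacher.

teacher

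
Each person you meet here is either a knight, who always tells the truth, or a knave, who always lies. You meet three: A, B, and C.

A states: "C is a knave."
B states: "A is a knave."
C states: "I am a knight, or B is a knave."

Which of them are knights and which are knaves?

Consider A. Suppose A is a knight.
Then no assignment of the remaining roles makes every statement match its speaker's type — contradiction.
So A is a knave.
With that fixed, B's statement is true, so B is a knight.
Consider C. Suppose C is a knave.
Then A's statement comes out true, contradicting A being a knave.
So C is a knight.

A: knave, B: knight, C: knight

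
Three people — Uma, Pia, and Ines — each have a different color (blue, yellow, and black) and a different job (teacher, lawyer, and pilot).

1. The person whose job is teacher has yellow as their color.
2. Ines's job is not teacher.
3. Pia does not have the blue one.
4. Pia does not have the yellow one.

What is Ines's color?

With clues 1–2, yellow is impossible for Ines's color.
With clues 1–4, black is impossible for Ines's color.
That leaves blue.

blue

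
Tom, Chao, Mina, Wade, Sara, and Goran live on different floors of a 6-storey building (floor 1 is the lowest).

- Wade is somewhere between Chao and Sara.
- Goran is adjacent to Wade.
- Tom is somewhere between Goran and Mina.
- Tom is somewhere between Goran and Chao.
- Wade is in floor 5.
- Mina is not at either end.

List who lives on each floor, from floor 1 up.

Chao, Mina, Tom, Goran, Wade, Sara

From clue 1: Wade is in {2,3,4,5}.
From clues 1–3: Tom is in {2,3,4,5}.
From clues 1–4: Tom is in {3,4}.
From clues 1–5: Tom → floor 3, Goran → floor 4, Wade → floor 5, Sara → floor 6.
From clues 1–6: Chao → floor 1, Mina → floor 2.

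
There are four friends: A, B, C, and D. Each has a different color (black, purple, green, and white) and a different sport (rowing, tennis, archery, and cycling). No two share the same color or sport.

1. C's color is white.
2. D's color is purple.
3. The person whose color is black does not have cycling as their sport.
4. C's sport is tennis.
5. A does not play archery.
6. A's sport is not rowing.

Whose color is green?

Clue 1 rules out C for the one with color green.
With clues 1–2, D is impossible for the one with color green.
With clues 1–6, B is impossible for the one with color green.
That leaves A.

A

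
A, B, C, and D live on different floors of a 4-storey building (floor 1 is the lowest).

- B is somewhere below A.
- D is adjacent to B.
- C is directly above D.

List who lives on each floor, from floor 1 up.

From clue 1: A is in {2,3,4}.
From clues 1–2: A is in {3,4}.
From clues 1–3: B → floor 1, D → floor 2, C → floor 3, A → floor 4.

B, D, C, A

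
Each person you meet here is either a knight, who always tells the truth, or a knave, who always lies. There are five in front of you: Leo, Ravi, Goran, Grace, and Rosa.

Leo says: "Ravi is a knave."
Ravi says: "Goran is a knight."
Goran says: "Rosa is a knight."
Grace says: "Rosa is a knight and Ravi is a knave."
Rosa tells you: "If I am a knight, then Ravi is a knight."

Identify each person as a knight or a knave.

Leo: knave, Ravi: knight, Goran: knight, Grace: knave, Rosa: knight

Consider Leo. Suppose Leo is a knight.
Then no assignment of the remaining roles makes every statement match its speaker's type — contradiction.
So Leo is a knave.
Consider Ravi. Suppose Ravi is a knave.
Then Leo's statement comes out true, contradicting Leo being a knave.
So Ravi is a knight.
With that fixed, Grace's statement is false, so Grace is a knave.
With that fixed, Rosa's statement is true, so Rosa is a knight.
With that fixed, Goran's statement is true, so Goran is a knight.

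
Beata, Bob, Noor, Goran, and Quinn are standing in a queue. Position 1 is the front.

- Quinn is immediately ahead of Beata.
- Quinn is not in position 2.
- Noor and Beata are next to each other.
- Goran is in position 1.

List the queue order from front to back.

Goran, Bob, Quinn, Beata, Noor

From clue 1: Beata is in {2,3,4,5}.
From clues 1–2: Beata is in {2,4,5}.
From clues 1–3: Beata is in {2,4}.
From clues 1–4: Goran → position 1, Bob → position 2, Quinn → position 3, Beata → position 4, Noor → position 5.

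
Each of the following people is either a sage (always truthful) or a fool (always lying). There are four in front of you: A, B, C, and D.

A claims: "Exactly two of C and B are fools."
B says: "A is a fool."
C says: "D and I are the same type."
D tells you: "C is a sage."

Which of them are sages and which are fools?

Consider A. Suppose A is a sage.
Then no assignment of the remaining roles makes every statement match its speaker's type — contradiction.
So A is a fool.
With that fixed, B's statement is true, so B is a sage.
Consider C. Suppose C is a fool.
Then no assignment of the remaining roles makes every statement match its speaker's type — contradiction.
So C is a sage.
With that fixed, D's statement is true, so D is a sage.

A: fool, B: sage, C: sage, D: sage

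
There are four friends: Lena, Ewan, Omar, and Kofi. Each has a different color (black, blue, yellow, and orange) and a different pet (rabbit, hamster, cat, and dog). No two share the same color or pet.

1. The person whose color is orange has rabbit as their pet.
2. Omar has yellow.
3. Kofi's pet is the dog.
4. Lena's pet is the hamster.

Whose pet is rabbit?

With clues 1–2, Omar is impossible for the one with pet rabbit.
With clues 1–3, Kofi is impossible for the one with pet rabbit.
With clues 1–4, Lena is impossible for the one with pet rabbit.
That leaves Ewan.

Ewan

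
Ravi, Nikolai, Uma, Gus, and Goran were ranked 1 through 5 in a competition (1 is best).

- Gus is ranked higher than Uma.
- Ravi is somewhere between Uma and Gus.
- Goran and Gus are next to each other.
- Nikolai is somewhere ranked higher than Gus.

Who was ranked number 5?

With clue 1, Gus is ruled out for rank 5.
With clues 1–2, Ravi is ruled out for rank 5.
With clues 1–3, Goran is ruled out for rank 5.
With clues 1–4, Nikolai is ruled out for rank 5.
So rank 5 is Uma.

Uma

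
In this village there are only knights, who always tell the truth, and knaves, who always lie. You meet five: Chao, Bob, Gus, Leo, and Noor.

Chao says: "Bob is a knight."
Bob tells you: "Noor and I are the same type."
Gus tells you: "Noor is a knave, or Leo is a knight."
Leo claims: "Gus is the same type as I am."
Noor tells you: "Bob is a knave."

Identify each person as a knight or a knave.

Consider Chao. Suppose Chao is a knight.
Then no assignment of the remaining roles makes every statement match its speaker's type — contradiction.
So Chao is a knave.
Consider Bob. Suppose Bob is a knight.
Then Chao's statement comes out true, contradicting Chao being a knave.
So Bob is a knave.
With that fixed, Noor's statement is true, so Noor is a knight.
Consider Gus. Suppose Gus is a knave.
Then whichever role Leo has, Leo's statement has the wrong truth value — contradiction.
So Gus is a knight.
Consider Leo. Suppose Leo is a knave.
Then Gus's statement comes out false, contradicting Gus being a knight.
So Leo is a knight.

Chao: knave, Bob: knave, Gus: knight, Leo: knight, Noor: knight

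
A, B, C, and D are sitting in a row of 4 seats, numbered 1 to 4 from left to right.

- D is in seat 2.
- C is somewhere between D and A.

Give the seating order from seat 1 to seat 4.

B, D, C, A

From clue 1: D → seat 2.
From clues 1–2: B → seat 1, C → seat 3, A → seat 4.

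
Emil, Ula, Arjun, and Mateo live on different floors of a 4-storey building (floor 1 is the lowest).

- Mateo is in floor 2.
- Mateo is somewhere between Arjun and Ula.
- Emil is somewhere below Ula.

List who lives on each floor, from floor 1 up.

From clue 1: Mateo → floor 2.
From clues 1–2: Emil is in {3,4}.
From clues 1–3: Arjun → floor 1, Emil → floor 3, Ula → floor 4.

Arjun, Mateo, Emil, Ula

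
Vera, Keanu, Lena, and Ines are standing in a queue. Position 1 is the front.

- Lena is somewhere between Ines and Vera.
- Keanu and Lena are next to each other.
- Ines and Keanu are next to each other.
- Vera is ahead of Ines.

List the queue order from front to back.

Vera, Lena, Keanu, Ines

From clue 1: Lena is in {2,3}.
From clues 1–2: Vera is in {1,4}.
From clues 1–4: Vera → position 1, Lena → position 2, Keanu → position 3, Ines → position 4.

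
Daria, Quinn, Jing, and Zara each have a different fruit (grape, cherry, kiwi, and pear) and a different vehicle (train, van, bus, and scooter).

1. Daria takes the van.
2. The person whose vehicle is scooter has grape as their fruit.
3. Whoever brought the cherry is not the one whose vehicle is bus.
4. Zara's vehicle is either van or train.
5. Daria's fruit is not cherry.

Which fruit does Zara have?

With clues 1–4, grape is impossible for Zara's fruit.
With clues 1–5, kiwi and pear are impossible for Zara's fruit.
That leaves cherry.

cherry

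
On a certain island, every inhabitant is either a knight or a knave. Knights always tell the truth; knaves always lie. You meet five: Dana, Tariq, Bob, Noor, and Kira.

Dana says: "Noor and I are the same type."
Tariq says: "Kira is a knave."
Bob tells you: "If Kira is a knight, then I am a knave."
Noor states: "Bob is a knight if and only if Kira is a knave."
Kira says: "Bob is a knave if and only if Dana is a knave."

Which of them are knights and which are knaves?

Dana: knave, Tariq: knight, Bob: knight, Noor: knight, Kira: knave

Consider Dana. Suppose Dana is a knight.
Then no assignment of the remaining roles makes every statement match its speaker's type — contradiction.
So Dana is a knave.
Consider Tariq. Suppose Tariq is a knave.
Then no assignment of the remaining roles makes every statement match its speaker's type — contradiction.
So Tariq is a knight.
Consider Bob. Suppose Bob is a knave.
Then Bob's own statement would have to be false, but it can't be — contradiction.
So Bob is a knight.
With that fixed, Kira's statement is false, so Kira is a knave.
With that fixed, Noor's statement is true, so Noor is a knight.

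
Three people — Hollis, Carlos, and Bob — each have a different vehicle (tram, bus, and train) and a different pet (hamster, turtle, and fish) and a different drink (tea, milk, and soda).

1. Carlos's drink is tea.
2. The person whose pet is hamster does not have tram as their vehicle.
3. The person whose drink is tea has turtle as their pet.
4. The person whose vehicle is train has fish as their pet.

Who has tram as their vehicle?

Carlos

With clues 1–4, Bob and Hollis are impossible for the one with vehicle tram.
That leaves Carlos.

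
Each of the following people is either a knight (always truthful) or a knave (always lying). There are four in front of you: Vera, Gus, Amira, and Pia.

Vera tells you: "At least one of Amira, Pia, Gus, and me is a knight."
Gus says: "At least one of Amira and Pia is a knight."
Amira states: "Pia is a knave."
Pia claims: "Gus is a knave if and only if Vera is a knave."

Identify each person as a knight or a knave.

Vera: knight, Gus: knight, Amira: knave, Pia: knight

Consider Vera. Suppose Vera is a knave.
Then no assignment of the remaining roles makes every statement match its speaker's type — contradiction.
So Vera is a knight.
Consider Gus. Suppose Gus is a knave.
Then no assignment of the remaining roles makes every statement match its speaker's type — contradiction.
So Gus is a knight.
With that fixed, Pia's statement is true, so Pia is a knight.
With that fixed, Amira's statement is false, so Amira is a knave.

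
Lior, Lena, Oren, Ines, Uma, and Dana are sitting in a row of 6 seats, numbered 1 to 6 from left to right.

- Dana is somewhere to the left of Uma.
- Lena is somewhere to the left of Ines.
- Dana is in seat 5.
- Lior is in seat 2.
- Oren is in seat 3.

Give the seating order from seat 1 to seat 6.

Lena, Lior, Oren, Ines, Dana, Uma

From clue 1: Uma is in {2,3,4,5,6}.
From clues 1–2: Lena is in {1,2,3,4,5}.
From clues 1–3: Dana → seat 5, Uma → seat 6.
From clues 1–4: Lior → seat 2.
From clues 1–5: Lena → seat 1, Oren → seat 3, Ines → seat 4.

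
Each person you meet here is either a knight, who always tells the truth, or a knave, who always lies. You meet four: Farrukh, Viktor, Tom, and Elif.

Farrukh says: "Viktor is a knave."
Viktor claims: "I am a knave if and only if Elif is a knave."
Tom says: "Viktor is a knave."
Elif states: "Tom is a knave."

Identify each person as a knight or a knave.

Farrukh: knave, Viktor: knight, Tom: knave, Elif: knight

Consider Farrukh. Suppose Farrukh is a knight.
Then no assignment of the remaining roles makes every statement match its speaker's type — contradiction.
So Farrukh is a knave.
Consider Viktor. Suppose Viktor is a knave.
Then Farrukh's statement comes out true, contradicting Farrukh being a knave.
So Viktor is a knight.
With that fixed, Tom's statement is false, so Tom is a knave.
With that fixed, Elif's statement is true, so Elif is a knight.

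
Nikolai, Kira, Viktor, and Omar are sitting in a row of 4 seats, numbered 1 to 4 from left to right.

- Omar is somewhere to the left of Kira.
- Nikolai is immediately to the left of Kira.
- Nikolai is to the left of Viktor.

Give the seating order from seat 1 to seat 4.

Omar, Nikolai, Kira, Viktor

From clue 1: Kira is in {2,3,4}.
From clues 1–2: Nikolai is in {2,3}.
From clues 1–3: Omar → seat 1, Nikolai → seat 2, Kira → seat 3, Viktor → seat 4.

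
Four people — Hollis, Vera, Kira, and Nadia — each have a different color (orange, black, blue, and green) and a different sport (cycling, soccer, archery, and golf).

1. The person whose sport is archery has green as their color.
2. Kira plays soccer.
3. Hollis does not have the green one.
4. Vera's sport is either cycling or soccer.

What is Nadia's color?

green

With clues 1–4, black, blue, and orange are impossible for Nadia's color.
That leaves green.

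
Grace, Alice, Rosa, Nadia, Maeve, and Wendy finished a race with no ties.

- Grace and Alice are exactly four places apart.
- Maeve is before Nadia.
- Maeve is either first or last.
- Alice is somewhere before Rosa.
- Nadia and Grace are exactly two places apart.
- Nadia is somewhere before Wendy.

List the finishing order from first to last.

From clue 1: Grace is in {1,2,5,6}.
From clues 1–3: Maeve → place 1.
From clues 1–4: Alice → place 2, Grace → place 6.
From clues 1–5: Nadia → place 4.
From clues 1–6: Rosa → place 3, Wendy → place 5.

Maeve, Alice, Rosa, Nadia, Wendy, Grace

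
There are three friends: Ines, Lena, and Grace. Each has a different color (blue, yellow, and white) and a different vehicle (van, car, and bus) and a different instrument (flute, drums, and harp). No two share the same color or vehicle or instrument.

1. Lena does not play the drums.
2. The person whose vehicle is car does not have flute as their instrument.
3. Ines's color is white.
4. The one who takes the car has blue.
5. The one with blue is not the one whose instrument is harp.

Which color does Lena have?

yellow

With clues 1–3, white is impossible for Lena's color.
With clues 1–5, blue is impossible for Lena's color.
That leaves yellow.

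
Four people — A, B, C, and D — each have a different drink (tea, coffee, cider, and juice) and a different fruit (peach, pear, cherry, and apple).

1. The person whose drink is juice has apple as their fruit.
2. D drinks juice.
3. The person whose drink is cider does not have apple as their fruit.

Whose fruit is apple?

D

With clues 1–2, A, B, and C are impossible for the one with fruit apple.
That leaves D.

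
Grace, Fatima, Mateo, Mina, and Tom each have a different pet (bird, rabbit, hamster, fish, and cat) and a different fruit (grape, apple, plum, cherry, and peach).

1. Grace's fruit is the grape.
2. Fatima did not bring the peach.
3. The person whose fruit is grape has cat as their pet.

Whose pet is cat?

With clues 1–3, Fatima, Mateo, Mina, and Tom are impossible for the one with pet cat.
That leaves Grace.

Grace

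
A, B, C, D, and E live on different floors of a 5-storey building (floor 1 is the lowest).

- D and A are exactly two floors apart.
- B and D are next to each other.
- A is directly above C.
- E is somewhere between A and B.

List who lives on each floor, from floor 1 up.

From clues 1–3: E is in {1,3,5}.
From clues 1–4: C → floor 1, A → floor 2, E → floor 3, D → floor 4, B → floor 5.

C, A, E, D, B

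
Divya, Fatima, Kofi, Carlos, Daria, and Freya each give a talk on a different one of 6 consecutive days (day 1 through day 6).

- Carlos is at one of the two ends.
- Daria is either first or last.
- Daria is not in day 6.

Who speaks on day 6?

Carlos

With clues 1–2, Divya, Fatima, Freya, and Kofi are ruled out for day 6.
With clues 1–3, Daria is ruled out for day 6.
So day 6 is Carlos.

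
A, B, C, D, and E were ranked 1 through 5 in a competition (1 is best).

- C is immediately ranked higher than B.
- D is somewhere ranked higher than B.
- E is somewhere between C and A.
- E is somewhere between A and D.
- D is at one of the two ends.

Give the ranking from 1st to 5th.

From clue 1: B is in {2,3,4,5}.
From clues 1–2: B is in {3,4,5}.
From clues 1–3: B is in {3,5}.
From clues 1–4: A is in {1,5}.
From clues 1–5: D → rank 1, C → rank 2, B → rank 3, E → rank 4, A → rank 5.

D, C, B, E, A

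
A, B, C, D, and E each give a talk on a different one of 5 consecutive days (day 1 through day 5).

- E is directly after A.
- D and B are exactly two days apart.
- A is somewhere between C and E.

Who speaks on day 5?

With clue 1, A is ruled out for day 5.
With clues 1–2, C is ruled out for day 5.
With clues 1–3, B and D are ruled out for day 5.
So day 5 is E.

E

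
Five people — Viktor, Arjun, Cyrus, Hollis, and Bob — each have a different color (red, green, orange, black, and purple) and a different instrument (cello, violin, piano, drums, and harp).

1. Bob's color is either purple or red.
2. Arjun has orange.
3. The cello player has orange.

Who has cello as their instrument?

With clues 1–3, Bob, Cyrus, Hollis, and Viktor are impossible for the one with instrument cello.
That leaves Arjun.

Arjun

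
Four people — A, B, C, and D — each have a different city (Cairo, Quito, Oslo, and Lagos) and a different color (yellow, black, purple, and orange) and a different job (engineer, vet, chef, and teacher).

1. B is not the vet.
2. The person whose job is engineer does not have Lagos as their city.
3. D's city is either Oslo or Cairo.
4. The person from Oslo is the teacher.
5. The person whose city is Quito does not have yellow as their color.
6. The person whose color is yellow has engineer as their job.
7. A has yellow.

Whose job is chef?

With clues 1–6, D is impossible for the one with job chef.
With clues 1–7, A and C are impossible for the one with job chef.
That leaves B.

B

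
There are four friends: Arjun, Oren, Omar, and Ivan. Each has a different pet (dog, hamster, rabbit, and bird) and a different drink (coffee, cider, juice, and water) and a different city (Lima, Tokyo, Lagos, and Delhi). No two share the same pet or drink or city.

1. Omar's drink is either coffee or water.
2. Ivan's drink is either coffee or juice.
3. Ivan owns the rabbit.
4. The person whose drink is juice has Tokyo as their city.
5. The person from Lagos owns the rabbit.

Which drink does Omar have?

Clue 1 rules out cider and juice for Omar's drink.
With clues 1–5, coffee is impossible for Omar's drink.
That leaves water.

water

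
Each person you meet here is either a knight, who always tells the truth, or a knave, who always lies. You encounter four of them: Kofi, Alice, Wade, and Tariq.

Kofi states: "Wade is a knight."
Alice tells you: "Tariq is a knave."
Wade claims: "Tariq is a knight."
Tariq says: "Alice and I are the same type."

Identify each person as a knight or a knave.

Kofi: knave, Alice: knight, Wade: knave, Tariq: knave

Consider Kofi. Suppose Kofi is a knight.
Then no assignment of the remaining roles makes every statement match its speaker's type — contradiction.
So Kofi is a knave.
Consider Alice. Suppose Alice is a knave.
Then whichever role Tariq has, Tariq's statement has the wrong truth value — contradiction.
So Alice is a knight.
Consider Wade. Suppose Wade is a knight.
Then Kofi's statement comes out true, contradicting Kofi being a knave.
So Wade is a knave.
Consider Tariq. Suppose Tariq is a knight.
Then Alice's statement comes out false, contradicting Alice being a knight.
So Tariq is a knave.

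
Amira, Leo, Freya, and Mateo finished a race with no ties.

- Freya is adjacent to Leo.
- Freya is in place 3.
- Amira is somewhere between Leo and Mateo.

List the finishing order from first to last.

From clues 1–2: Freya → place 3.
From clues 1–3: Mateo → place 1, Amira → place 2, Leo → place 4.

Mateo, Amira, Freya, Leo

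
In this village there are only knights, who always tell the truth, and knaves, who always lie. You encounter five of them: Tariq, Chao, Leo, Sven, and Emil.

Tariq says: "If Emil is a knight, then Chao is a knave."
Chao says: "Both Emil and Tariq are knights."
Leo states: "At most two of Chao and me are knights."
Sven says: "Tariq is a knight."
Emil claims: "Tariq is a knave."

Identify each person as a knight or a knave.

Regardless of anyone's role, Leo's statement is true, so Leo is a knight.
Consider Tariq. Suppose Tariq is a knave.
Then no assignment of the remaining roles makes every statement match its speaker's type — contradiction.
So Tariq is a knight.
With that fixed, Sven's statement is true, so Sven is a knight.
With that fixed, Emil's statement is false, so Emil is a knave.
With that fixed, Chao's statement is false, so Chao is a knave.

Tariq: knight, Chao: knave, Leo: knight, Sven: knight, Emil: knave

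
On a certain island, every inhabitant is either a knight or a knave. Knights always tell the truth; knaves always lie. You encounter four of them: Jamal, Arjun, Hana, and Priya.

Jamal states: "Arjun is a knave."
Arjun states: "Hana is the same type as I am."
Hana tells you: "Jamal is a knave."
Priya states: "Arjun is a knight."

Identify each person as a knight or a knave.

Jamal: knave, Arjun: knight, Hana: knight, Priya: knight

Consider Jamal. Suppose Jamal is a knight.
Then no assignment of the remaining roles makes every statement match its speaker's type — contradiction.
So Jamal is a knave.
With that fixed, Hana's statement is true, so Hana is a knight.
Consider Arjun. Suppose Arjun is a knave.
Then Jamal's statement comes out true, contradicting Jamal being a knave.
So Arjun is a knight.
With that fixed, Priya's statement is true, so Priya is a knight.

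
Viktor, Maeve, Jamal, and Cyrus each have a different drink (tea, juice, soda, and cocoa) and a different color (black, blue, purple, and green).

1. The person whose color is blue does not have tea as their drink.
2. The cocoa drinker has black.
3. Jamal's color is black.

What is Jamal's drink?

cocoa

With clues 1–3, juice, soda, and tea are impossible for Jamal's drink.
That leaves cocoa.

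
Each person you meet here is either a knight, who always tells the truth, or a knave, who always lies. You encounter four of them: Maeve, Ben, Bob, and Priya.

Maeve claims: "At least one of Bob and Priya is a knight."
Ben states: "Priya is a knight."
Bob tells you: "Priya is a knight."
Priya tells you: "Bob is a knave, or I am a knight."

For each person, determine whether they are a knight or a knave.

Maeve: knight, Ben: knight, Bob: knight, Priya: knight

Consider Maeve. Suppose Maeve is a knave.
Then no assignment of the remaining roles makes every statement match its speaker's type — contradiction.
So Maeve is a knight.
Consider Ben. Suppose Ben is a knave.
Then no assignment of the remaining roles makes every statement match its speaker's type — contradiction.
So Ben is a knight.
Consider Bob. Suppose Bob is a knave.
Then no assignment of the remaining roles makes every statement match its speaker's type — contradiction.
So Bob is a knight.
Consider Priya. Suppose Priya is a knave.
Then Ben's statement comes out false, contradicting Ben being a knight.
So Priya is a knight.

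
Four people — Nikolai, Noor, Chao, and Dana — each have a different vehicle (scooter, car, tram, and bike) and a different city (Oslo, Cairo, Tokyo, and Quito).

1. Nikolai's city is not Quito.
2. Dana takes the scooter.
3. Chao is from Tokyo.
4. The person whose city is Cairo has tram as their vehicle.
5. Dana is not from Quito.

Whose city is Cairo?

With clues 1–3, Chao is impossible for the one with city Cairo.
With clues 1–4, Dana is impossible for the one with city Cairo.
With clues 1–5, Noor is impossible for the one with city Cairo.
That leaves Nikolai.

Nikolai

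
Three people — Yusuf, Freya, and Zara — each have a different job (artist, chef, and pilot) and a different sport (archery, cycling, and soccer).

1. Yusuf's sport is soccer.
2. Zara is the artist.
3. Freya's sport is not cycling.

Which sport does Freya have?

archery

Clue 1 rules out soccer for Freya's sport.
With clues 1–3, cycling is impossible for Freya's sport.
That leaves archery.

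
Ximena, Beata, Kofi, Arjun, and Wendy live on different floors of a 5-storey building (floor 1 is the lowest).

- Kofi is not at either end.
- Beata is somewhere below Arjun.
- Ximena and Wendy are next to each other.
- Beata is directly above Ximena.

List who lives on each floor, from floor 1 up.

From clue 1: Kofi is in {2,3,4}.
From clues 1–3: Beata is in {1,3,4}.
From clues 1–4: Wendy → floor 1, Ximena → floor 2, Beata → floor 3, Kofi → floor 4, Arjun → floor 5.

Wendy, Ximena, Beata, Kofi, Arjun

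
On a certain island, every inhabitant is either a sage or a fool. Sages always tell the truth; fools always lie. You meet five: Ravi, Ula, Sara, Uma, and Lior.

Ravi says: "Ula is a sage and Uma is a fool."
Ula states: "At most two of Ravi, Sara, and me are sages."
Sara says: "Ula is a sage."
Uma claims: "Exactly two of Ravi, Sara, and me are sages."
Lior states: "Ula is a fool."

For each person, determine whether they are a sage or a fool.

Ravi: fool, Ula: sage, Sara: sage, Uma: sage, Lior: fool

Consider Ravi. Suppose Ravi is a sage.
Then no assignment of the remaining roles makes every statement match its speaker's type — contradiction.
So Ravi is a fool.
With that fixed, Ula's statement is true, so Ula is a sage.
With that fixed, Sara's statement is true, so Sara is a sage.
With that fixed, Lior's statement is false, so Lior is a fool.
Consider Uma. Suppose Uma is a fool.
Then Ravi's statement comes out true, contradicting Ravi being a fool.
So Uma is a sage.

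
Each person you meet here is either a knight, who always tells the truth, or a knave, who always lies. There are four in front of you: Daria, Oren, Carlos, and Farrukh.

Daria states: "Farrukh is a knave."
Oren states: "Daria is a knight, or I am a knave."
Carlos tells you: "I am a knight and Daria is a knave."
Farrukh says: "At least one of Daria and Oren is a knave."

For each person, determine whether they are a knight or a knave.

Daria: knight, Oren: knight, Carlos: knave, Farrukh: knave

Consider Daria. Suppose Daria is a knave.
Then whichever role Oren has, Oren's statement has the wrong truth value — contradiction.
So Daria is a knight.
With that fixed, Oren's statement is true, so Oren is a knight.
With that fixed, Carlos's statement is false, so Carlos is a knave.
With that fixed, Farrukh's statement is false, so Farrukh is a knave.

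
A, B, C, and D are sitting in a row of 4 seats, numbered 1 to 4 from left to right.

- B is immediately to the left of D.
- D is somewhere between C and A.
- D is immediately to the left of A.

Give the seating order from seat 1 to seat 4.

C, B, D, A

From clue 1: B is in {1,2,3}.
From clues 1–2: B → seat 2, D → seat 3.
From clues 1–3: C → seat 1, A → seat 4.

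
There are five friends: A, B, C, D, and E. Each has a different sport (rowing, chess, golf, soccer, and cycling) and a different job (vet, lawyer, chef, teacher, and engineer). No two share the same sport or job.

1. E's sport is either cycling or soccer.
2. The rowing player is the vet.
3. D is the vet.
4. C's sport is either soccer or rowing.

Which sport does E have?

cycling

Clue 1 rules out chess, golf, and rowing for E's sport.
With clues 1–4, soccer is impossible for E's sport.
That leaves cycling.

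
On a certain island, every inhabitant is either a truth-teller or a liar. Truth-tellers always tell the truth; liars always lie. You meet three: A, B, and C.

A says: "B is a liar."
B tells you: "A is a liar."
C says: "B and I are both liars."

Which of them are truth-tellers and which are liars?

Consider A. Suppose A is a truth-teller.
Then no assignment of the remaining roles makes every statement match its speaker's type — contradiction.
So A is a liar.
With that fixed, B's statement is true, so B is a truth-teller.
With that fixed, C's statement is false, so C is a liar.

A: liar, B: truth-teller, C: liar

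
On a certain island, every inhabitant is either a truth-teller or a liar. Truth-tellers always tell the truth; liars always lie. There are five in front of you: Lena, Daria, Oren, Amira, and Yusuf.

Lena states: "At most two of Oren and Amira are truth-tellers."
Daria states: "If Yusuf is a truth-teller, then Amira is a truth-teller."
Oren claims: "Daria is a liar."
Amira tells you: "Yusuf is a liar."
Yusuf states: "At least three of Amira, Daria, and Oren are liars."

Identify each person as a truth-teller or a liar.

Lena: truth-teller, Daria: truth-teller, Oren: liar, Amira: truth-teller, Yusuf: liar

Regardless of anyone's role, Lena's statement is true, so Lena is a truth-teller.
Consider Daria. Suppose Daria is a liar.
Then no assignment of the remaining roles makes every statement match its speaker's type — contradiction.
So Daria is a truth-teller.
With that fixed, Oren's statement is false, so Oren is a liar.
With that fixed, Yusuf's statement is false, so Yusuf is a liar.
With that fixed, Amira's statement is true, so Amira is a truth-teller.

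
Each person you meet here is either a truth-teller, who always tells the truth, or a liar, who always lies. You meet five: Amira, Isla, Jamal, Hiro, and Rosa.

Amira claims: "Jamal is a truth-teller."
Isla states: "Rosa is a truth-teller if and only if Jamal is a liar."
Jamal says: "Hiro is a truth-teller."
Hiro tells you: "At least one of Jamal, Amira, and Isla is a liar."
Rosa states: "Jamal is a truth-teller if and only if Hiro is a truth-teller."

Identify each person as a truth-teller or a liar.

Consider Amira. Suppose Amira is a liar.
Then no assignment of the remaining roles makes every statement match its speaker's type — contradiction.
So Amira is a truth-teller.
Consider Isla. Suppose Isla is a truth-teller.
Then no assignment of the remaining roles makes every statement match its speaker's type — contradiction.
So Isla is a liar.
With that fixed, Hiro's statement is true, so Hiro is a truth-teller.
With that fixed, Jamal's statement is true, so Jamal is a truth-teller.
With that fixed, Rosa's statement is true, so Rosa is a truth-teller.

Amira: truth-teller, Isla: liar, Jamal: truth-teller, Hiro: truth-teller, Rosa: truth-teller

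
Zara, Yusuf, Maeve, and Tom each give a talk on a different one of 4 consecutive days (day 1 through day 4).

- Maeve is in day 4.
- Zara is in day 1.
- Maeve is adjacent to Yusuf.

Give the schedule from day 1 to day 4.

Zara, Tom, Yusuf, Maeve

From clue 1: Maeve → day 4.
From clues 1–2: Zara → day 1.
From clues 1–3: Tom → day 2, Yusuf → day 3.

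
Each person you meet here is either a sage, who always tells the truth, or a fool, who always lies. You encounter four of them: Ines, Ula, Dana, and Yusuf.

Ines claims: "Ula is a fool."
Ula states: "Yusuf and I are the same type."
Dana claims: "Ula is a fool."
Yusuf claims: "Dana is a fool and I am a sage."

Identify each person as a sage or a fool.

Consider Ines. Suppose Ines is a sage.
Then no assignment of the remaining roles makes every statement match its speaker's type — contradiction.
So Ines is a fool.
Consider Ula. Suppose Ula is a fool.
Then Ines's statement comes out true, contradicting Ines being a fool.
So Ula is a sage.
With that fixed, Dana's statement is false, so Dana is a fool.
Consider Yusuf. Suppose Yusuf is a fool.
Then Ula's statement comes out false, contradicting Ula being a sage.
So Yusuf is a sage.

Ines: fool, Ula: sage, Dana: fool, Yusuf: sage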